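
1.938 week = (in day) 1 week = 604800 s, so 1.938 week = 1.938 * 604800 = 1172102.4 s. 1 day = 86400 s, so 1172102.4 s = 1172102.4 / 86400 = 13.566 day ≈ 13.57 day (4 s.f.). Final answer: 13.57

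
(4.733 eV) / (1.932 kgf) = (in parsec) 1.297e-36. Check: 1 eV = 1.6021766e-19 J, so 4.733 eV = 4.733 * 1.6021766e-19 = 7.583102e-19 J. 1 kgf = 9.80665 N, so 1.932 kgf = 1.932 * 9.80665 = 18.946448 N. Combine: 7.583102e-19 J / 18.946448 N = 4.0023872e-20 m. 1 parsec = 3.0856776e+16 m, so 4.0023872e-20 m = 4.0023872e-20 / 3.0856776e+16 = 1.2970854e-36 parsec ≈ 1.297e-36 parsec (4 s.f.).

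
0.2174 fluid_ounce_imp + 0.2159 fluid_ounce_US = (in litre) 1 fluid_ounce_imp = 2.8413063e-05 m^3, so 0.2174 fluid_ounce_imp = 0.2174 * 2.8413063e-05 = 6.1769998e-06 m^3. 1 fluid_ounce_US = 2.957353e-05 m^3, so 0.2159 fluid_ounce_US = 0.2159 * 2.957353e-05 = 6.384925e-06 m^3. Sum: 6.1769998e-06 + 6.384925e-06 = 1.2561925e-05 m^3. 1 litre = 0.001 m^3, so 1.2561925e-05 m^3 = 1.2561925e-05 / 0.001 = 0.012561925 litre ≈ 0.01256 litre (4 s.f.). Final answer: 0.01256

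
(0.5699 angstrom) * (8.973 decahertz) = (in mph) 1.144e-08. Check: 1 angstrom = 1e-10 m, so 0.5699 angstrom = 0.5699 * 1e-10 = 5.699e-11 m. 1 decahertz = 10 Hz, so 8.973 decahertz = 8.973 * 10 = 89.73 Hz. Combine: 5.699e-11 m * 89.73 Hz = 5.1137127e-09 m/s. 1 mph = 0.44704 m/s, so 5.1137127e-09 m/s = 5.1137127e-09 / 0.44704 = 1.143905e-08 mph ≈ 1.144e-08 mph (4 s.f.).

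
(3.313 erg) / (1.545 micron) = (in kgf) 1 erg = 1e-07 J, so 3.313 erg = 3.313 * 1e-07 = 3.313e-07 J. 1 micron = 1e-06 m, so 1.545 micron = 1.545 * 1e-06 = 1.545e-06 m. Combine: 3.313e-07 J / 1.545e-06 m = 0.21443366 N. 1 kgf = 9.80665 N, so 0.21443366 N = 0.21443366 / 9.80665 = 0.021866148 kgf ≈ 0.02187 kgf (4 s.f.). Final answer: 0.02187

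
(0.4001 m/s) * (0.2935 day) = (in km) 10.15. Check: 0.4001 m/s is already in m/s. 1 day = 86400 s, so 0.2935 day = 0.2935 * 86400 = 25358.4 s. Combine: 0.4001 m/s * 25358.4 s = 10145.896 m. 1 km = 1000 m, so 10145.896 m = 10145.896 / 1000 = 10.145896 km ≈ 10.15 km (4 s.f.).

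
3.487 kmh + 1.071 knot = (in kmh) 5.47. Check: 1 kmh = 0.27777778 m/s, so 3.487 kmh = 3.487 * 0.27777778 = 0.96861111 m/s. 1 knot = 0.51444444 m/s, so 1.071 knot = 1.071 * 0.51444444 = 0.55097 m/s. Sum: 0.96861111 + 0.55097 = 1.5195811 m/s. 1 kmh = 0.27777778 m/s, so 1.5195811 m/s = 1.5195811 / 0.27777778 = 5.470492 kmh ≈ 5.47 kmh (4 s.f.).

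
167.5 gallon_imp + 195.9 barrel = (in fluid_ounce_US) 1 gallon_imp = 0.00454609 m^3, so 167.5 gallon_imp = 167.5 * 0.00454609 = 0.76147007 m^3. 1 barrel = 0.15898729 m^3, so 195.9 barrel = 195.9 * 0.15898729 = 31.145611 m^3. Sum: 0.76147007 + 31.145611 = 31.907081 m^3. 1 fluid_ounce_US = 2.957353e-05 m^3, so 31.907081 m^3 = 31.907081 / 2.957353e-05 = 1078906.8 fluid_ounce_US ≈ 1.079e+06 fluid_ounce_US (4 s.f.). Final answer: 1.079e+06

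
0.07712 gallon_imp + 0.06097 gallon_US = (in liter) 0.5814. Check: 1 gallon_imp = 0.00454609 m^3, so 0.07712 gallon_imp = 0.07712 * 0.00454609 = 0.00035059446 m^3. 1 gallon_US = 0.0037854118 m^3, so 0.06097 gallon_US = 0.06097 * 0.0037854118 = 0.00023079656 m^3. Sum: 0.00035059446 + 0.00023079656 = 0.00058139102 m^3. 1 liter = 0.001 m^3, so 0.00058139102 m^3 = 0.00058139102 / 0.001 = 0.58139102 liter ≈ 0.5814 liter (4 s.f.).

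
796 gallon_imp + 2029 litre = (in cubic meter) 1 gallon_imp = 0.00454609 m^3, so 796 gallon_imp = 796 * 0.00454609 = 3.6186876 m^3. 1 litre = 0.001 m^3, so 2029 litre = 2029 * 0.001 = 2.029 m^3. Sum: 3.6186876 + 2.029 = 5.6476876 m^3. 5.6476876 m^3 = 5.6476876 cubic meter ≈ 5.648 cubic meter (4 s.f.). Final answer: 5.648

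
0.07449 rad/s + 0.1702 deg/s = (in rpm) 0.7397. Check: 0.07449 rad/s is already in rad/s. 1 deg/s = 0.017453293 rad/s, so 0.1702 deg/s = 0.1702 * 0.017453293 = 0.0029705504 rad/s. Sum: 0.07449 + 0.0029705504 = 0.07746055 rad/s. 1 rpm = 0.10471976 rad/s, so 0.07746055 rad/s = 0.07746055 / 0.10471976 = 0.73969377 rpm ≈ 0.7397 rpm (4 s.f.).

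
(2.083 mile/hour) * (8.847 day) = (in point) 2.018e+09. Check: 1 mile/hour = 0.44704 m/s, so 2.083 mile/hour = 2.083 * 0.44704 = 0.93118432 m/s. 1 day = 86400 s, so 8.847 day = 8.847 * 86400 = 764380.8 s. Combine: 0.93118432 m/s * 764380.8 s = 711779.42 m. 1 point = 0.00035277778 m, so 711779.42 m = 711779.42 / 0.00035277778 = 2.0176424e+09 point ≈ 2.018e+09 point (4 s.f.).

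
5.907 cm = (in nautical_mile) 3.19e-05. Check: 1 cm = 0.01 m, so 5.907 cm = 5.907 * 0.01 = 0.05907 m. 1 nautical_mile = 1852 m, so 0.05907 m = 0.05907 / 1852 = 3.1895248e-05 nautical_mile ≈ 3.19e-05 nautical_mile (4 s.f.).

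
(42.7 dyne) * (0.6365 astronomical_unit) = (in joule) 1 dyne = 1e-05 N, so 42.7 dyne = 42.7 * 1e-05 = 0.000427 N. 1 astronomical_unit = 1.4959787e+11 m, so 0.6365 astronomical_unit = 0.6365 * 1.4959787e+11 = 9.5219045e+10 m. Combine: 0.000427 N * 9.5219045e+10 m = 40658532 J. 40658532 J = 40658532 joule ≈ 4.066e+07 joule (4 s.f.). Final answer: 4.066e+07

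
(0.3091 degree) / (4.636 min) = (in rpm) 0.0001852. Check: 1 degree = 0.017453293 rad, so 0.3091 degree = 0.3091 * 0.017453293 = 0.0053948127 rad. 1 min = 60 s, so 4.636 min = 4.636 * 60 = 278.16 s. Combine: 0.0053948127 rad / 278.16 s = 1.9394639e-05 rad/s. 1 rpm = 0.10471976 rad/s, so 1.9394639e-05 rad/s = 1.9394639e-05 / 0.10471976 = 0.00018520516 rpm ≈ 0.0001852 rpm (4 s.f.).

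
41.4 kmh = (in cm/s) 1 kmh = 0.27777778 m/s, so 41.4 kmh = 41.4 * 0.27777778 = 11.5 m/s. 1 cm/s = 0.01 m/s, so 11.5 m/s = 11.5 / 0.01 = 1150 cm/s. Final answer: 1150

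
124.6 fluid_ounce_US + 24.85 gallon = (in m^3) 1 fluid_ounce_US = 2.957353e-05 m^3, so 124.6 fluid_ounce_US = 124.6 * 2.957353e-05 = 0.0036848618 m^3. 1 gallon = 0.0037854118 m^3, so 24.85 gallon = 24.85 * 0.0037854118 = 0.094067483 m^3. Sum: 0.0036848618 + 0.094067483 = 0.097752345 m^3. Result: 0.097752345 m^3 ≈ 0.09775 m^3 (4 s.f.). Final answer: 0.09775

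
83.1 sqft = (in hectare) 1 sqft = 0.09290304 m^2, so 83.1 sqft = 83.1 * 0.09290304 = 7.7202426 m^2. 1 hectare = 10000 m^2, so 7.7202426 m^2 = 7.7202426 / 10000 = 0.00077202426 hectare ≈ 0.000772 hectare (4 s.f.). Final answer: 0.000772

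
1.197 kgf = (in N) 1 kgf = 9.80665 N, so 1.197 kgf = 1.197 * 9.80665 = 11.73856 N. Result: 11.73856 N ≈ 11.74 N (4 s.f.). Final answer: 11.74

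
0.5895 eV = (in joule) 9.445e-20. Check: 1 eV = 1.6021766e-19 J, so 0.5895 eV = 0.5895 * 1.6021766e-19 = 9.4448313e-20 J. 9.4448313e-20 J = 9.4448313e-20 joule ≈ 9.445e-20 joule (4 s.f.).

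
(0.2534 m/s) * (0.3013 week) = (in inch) 0.2534 m/s is already in m/s. 1 week = 604800 s, so 0.3013 week = 0.3013 * 604800 = 182226.24 s. Combine: 0.2534 m/s * 182226.24 s = 46176.129 m. 1 inch = 0.0254 m, so 46176.129 m = 46176.129 / 0.0254 = 1817957.8 inch ≈ 1.818e+06 inch (4 s.f.). Final answer: 1.818e+06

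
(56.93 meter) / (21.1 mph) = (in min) 56.93 meter = 56.93 m. 1 mph = 0.44704 m/s, so 21.1 mph = 21.1 * 0.44704 = 9.432544 m/s. Combine: 56.93 m / 9.432544 m/s = 6.0354874 s. 1 min = 60 s, so 6.0354874 s = 6.0354874 / 60 = 0.10059146 min ≈ 0.1006 min (4 s.f.). Final answer: 0.1006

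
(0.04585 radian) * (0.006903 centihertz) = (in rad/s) 0.04585 radian = 0.04585 rad. 1 centihertz = 0.01 Hz, so 0.006903 centihertz = 0.006903 * 0.01 = 6.903e-05 Hz. Combine: 0.04585 rad * 6.903e-05 Hz = 3.1650255e-06 rad/s. Result: 3.1650255e-06 rad/s ≈ 3.165e-06 rad/s (4 s.f.). Final answer: 3.165e-06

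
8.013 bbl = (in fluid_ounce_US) 4.308e+04. Check: 1 bbl = 0.15898729 m^3, so 8.013 bbl = 8.013 * 0.15898729 = 1.2739652 m^3. 1 fluid_ounce_US = 2.957353e-05 m^3, so 1.2739652 m^3 = 1.2739652 / 2.957353e-05 = 43077.888 fluid_ounce_US ≈ 4.308e+04 fluid_ounce_US (4 s.f.).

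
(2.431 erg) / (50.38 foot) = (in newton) 1.583e-08. Check: 1 erg = 1e-07 J, so 2.431 erg = 2.431 * 1e-07 = 2.431e-07 J. 1 foot = 0.3048 m, so 50.38 foot = 50.38 * 0.3048 = 15.355824 m. Combine: 2.431e-07 J / 15.355824 m = 1.5831127e-08 N. 1.5831127e-08 N = 1.5831127e-08 newton ≈ 1.583e-08 newton (4 s.f.).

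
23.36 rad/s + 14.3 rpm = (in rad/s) 24.86. Check: 23.36 rad/s is already in rad/s. 1 rpm = 0.10471976 rad/s, so 14.3 rpm = 14.3 * 0.10471976 = 1.4974925 rad/s. Sum: 23.36 + 1.4974925 = 24.857492 rad/s. Result: 24.857492 rad/s ≈ 24.86 rad/s (4 s.f.).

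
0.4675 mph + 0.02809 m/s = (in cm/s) 1 mph = 0.44704 m/s, so 0.4675 mph = 0.4675 * 0.44704 = 0.2089912 m/s. 0.02809 m/s is already in m/s. Sum: 0.2089912 + 0.02809 = 0.2370812 m/s. 1 cm/s = 0.01 m/s, so 0.2370812 m/s = 0.2370812 / 0.01 = 23.70812 cm/s ≈ 23.71 cm/s (4 s.f.). Final answer: 23.71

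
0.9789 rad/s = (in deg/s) 1 deg/s = 0.017453293 rad/s, so 0.9789 rad/s = 0.9789 / 0.017453293 = 56.086839 deg/s ≈ 56.09 deg/s (4 s.f.). Final answer: 56.09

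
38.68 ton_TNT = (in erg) 1.618e+18. Check: 1 ton_TNT = 4.184e+09 J, so 38.68 ton_TNT = 38.68 * 4.184e+09 = 1.6183712e+11 J. 1 erg = 1e-07 J, so 1.6183712e+11 J = 1.6183712e+11 / 1e-07 = 1.6183712e+18 erg ≈ 1.618e+18 erg (4 s.f.).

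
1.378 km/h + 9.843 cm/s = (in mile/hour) 1 km/h = 0.27777778 m/s, so 1.378 km/h = 1.378 * 0.27777778 = 0.38277778 m/s. 1 cm/s = 0.01 m/s, so 9.843 cm/s = 9.843 * 0.01 = 0.09843 m/s. Sum: 0.38277778 + 0.09843 = 0.48120778 m/s. 1 mile/hour = 0.44704 m/s, so 0.48120778 m/s = 0.48120778 / 0.44704 = 1.0764311 mile/hour ≈ 1.076 mile/hour (4 s.f.). Final answer: 1.076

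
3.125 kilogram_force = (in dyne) 1 kilogram_force = 9.80665 N, so 3.125 kilogram_force = 3.125 * 9.80665 = 30.645781 N. 1 dyne = 1e-05 N, so 30.645781 N = 30.645781 / 1e-05 = 3064578.1 dyne ≈ 3.065e+06 dyne (4 s.f.). Final answer: 3.065e+06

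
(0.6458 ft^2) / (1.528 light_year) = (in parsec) 1 ft^2 = 0.09290304 m^2, so 0.6458 ft^2 = 0.6458 * 0.09290304 = 0.059996783 m^2. 1 light_year = 9.4607305e+15 m, so 1.528 light_year = 1.528 * 9.4607305e+15 = 1.4455996e+16 m. Combine: 0.059996783 m^2 / 1.4455996e+16 m = 4.1503043e-18 m. 1 parsec = 3.0856776e+16 m, so 4.1503043e-18 m = 4.1503043e-18 / 3.0856776e+16 = 1.345022e-34 parsec ≈ 1.345e-34 parsec (4 s.f.). Final answer: 1.345e-34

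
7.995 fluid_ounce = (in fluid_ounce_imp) 1 fluid_ounce = 2.957353e-05 m^3, so 7.995 fluid_ounce = 7.995 * 2.957353e-05 = 0.00023644037 m^3. 1 fluid_ounce_imp = 2.8413063e-05 m^3, so 0.00023644037 m^3 = 0.00023644037 / 2.8413063e-05 = 8.3215376 fluid_ounce_imp ≈ 8.322 fluid_ounce_imp (4 s.f.). Final answer: 8.322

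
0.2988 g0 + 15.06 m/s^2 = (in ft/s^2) 59.02. Check: 1 g0 = 9.80665 m/s^2, so 0.2988 g0 = 0.2988 * 9.80665 = 2.930227 m/s^2. 15.06 m/s^2 is already in m/s^2. Sum: 2.930227 + 15.06 = 17.990227 m/s^2. 1 ft/s^2 = 0.3048 m/s^2, so 17.990227 m/s^2 = 17.990227 / 0.3048 = 59.023055 ft/s^2 ≈ 59.02 ft/s^2 (4 s.f.).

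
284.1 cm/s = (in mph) 1 cm/s = 0.01 m/s, so 284.1 cm/s = 284.1 * 0.01 = 2.841 m/s. 1 mph = 0.44704 m/s, so 2.841 m/s = 2.841 / 0.44704 = 6.355136 mph ≈ 6.355 mph (4 s.f.). Final answer: 6.355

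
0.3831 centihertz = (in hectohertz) 3.831e-05. Check: 1 centihertz = 0.01 Hz, so 0.3831 centihertz = 0.3831 * 0.01 = 0.003831 Hz. 1 hectohertz = 100 Hz, so 0.003831 Hz = 0.003831 / 100 = 3.831e-05 hectohertz.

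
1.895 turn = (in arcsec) 1 turn = 6.2831853 rad, so 1.895 turn = 1.895 * 6.2831853 = 11.906636 rad. 1 arcsec = 4.8481368e-06 rad, so 11.906636 rad = 11.906636 / 4.8481368e-06 = 2455920 arcsec ≈ 2.456e+06 arcsec (4 s.f.). Final answer: 2.456e+06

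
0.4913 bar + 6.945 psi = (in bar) 0.9701. Check: 1 bar = 100000 Pa, so 0.4913 bar = 0.4913 * 100000 = 49130 Pa. 1 psi = 6894.7573 Pa, so 6.945 psi = 6.945 * 6894.7573 = 47884.089 Pa. Sum: 49130 + 47884.089 = 97014.089 Pa. 1 bar = 100000 Pa, so 97014.089 Pa = 97014.089 / 100000 = 0.97014089 bar ≈ 0.9701 bar (4 s.f.).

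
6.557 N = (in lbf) 1.474. Check: 1 lbf = 4.4482216 N, so 6.557 N = 6.557 / 4.4482216 = 1.4740722 lbf ≈ 1.474 lbf (4 s.f.).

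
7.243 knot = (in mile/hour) 8.335. Check: 1 knot = 0.51444444 m/s, so 7.243 knot = 7.243 * 0.51444444 = 3.7261211 m/s. 1 mile/hour = 0.44704 m/s, so 3.7261211 m/s = 3.7261211 / 0.44704 = 8.3350955 mile/hour ≈ 8.335 mile/hour (4 s.f.).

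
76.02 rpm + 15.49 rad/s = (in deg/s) 1344. Check: 1 rpm = 0.10471976 rad/s, so 76.02 rpm = 76.02 * 0.10471976 = 7.9607958 rad/s. 15.49 rad/s is already in rad/s. Sum: 7.9607958 + 15.49 = 23.450796 rad/s. 1 deg/s = 0.017453293 rad/s, so 23.450796 rad/s = 23.450796 / 0.017453293 = 1343.6316 deg/s ≈ 1344 deg/s (4 s.f.).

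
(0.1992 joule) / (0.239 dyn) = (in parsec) 2.701e-12. Check: 0.1992 joule = 0.1992 J. 1 dyn = 1e-05 N, so 0.239 dyn = 0.239 * 1e-05 = 2.39e-06 N. Combine: 0.1992 J / 2.39e-06 N = 83347.28 m. 1 parsec = 3.0856776e+16 m, so 83347.28 m = 83347.28 / 3.0856776e+16 = 2.7011014e-12 parsec ≈ 2.701e-12 parsec (4 s.f.).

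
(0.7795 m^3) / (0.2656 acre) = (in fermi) 7.252e+11. Check: 0.7795 m^3 is already in m^3. 1 acre = 4046.8564 m^2, so 0.2656 acre = 0.2656 * 4046.8564 = 1074.8451 m^2. Combine: 0.7795 m^3 / 1074.8451 m^2 = 0.0007252208 m. 1 fermi = 1e-15 m, so 0.0007252208 m = 0.0007252208 / 1e-15 = 7.252208e+11 fermi ≈ 7.252e+11 fermi (4 s.f.).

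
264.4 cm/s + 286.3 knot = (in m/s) 1 cm/s = 0.01 m/s, so 264.4 cm/s = 264.4 * 0.01 = 2.644 m/s. 1 knot = 0.51444444 m/s, so 286.3 knot = 286.3 * 0.51444444 = 147.28544 m/s. Sum: 2.644 + 147.28544 = 149.92944 m/s. Result: 149.92944 m/s ≈ 149.9 m/s (4 s.f.). Final answer: 149.9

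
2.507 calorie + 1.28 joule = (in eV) 1 calorie = 4.184 J, so 2.507 calorie = 2.507 * 4.184 = 10.489288 J. 1.28 joule = 1.28 J. Sum: 10.489288 + 1.28 = 11.769288 J. 1 eV = 1.6021766e-19 J, so 11.769288 J = 11.769288 / 1.6021766e-19 = 7.3458118e+19 eV ≈ 7.346e+19 eV (4 s.f.). Final answer: 7.346e+19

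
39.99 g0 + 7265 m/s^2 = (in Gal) 1 g0 = 9.80665 m/s^2, so 39.99 g0 = 39.99 * 9.80665 = 392.16793 m/s^2. 7265 m/s^2 is already in m/s^2. Sum: 392.16793 + 7265 = 7657.1679 m/s^2. 1 Gal = 0.01 m/s^2, so 7657.1679 m/s^2 = 7657.1679 / 0.01 = 765716.79 Gal ≈ 7.657e+05 Gal (4 s.f.). Final answer: 7.657e+05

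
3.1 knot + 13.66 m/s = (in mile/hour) 1 knot = 0.51444444 m/s, so 3.1 knot = 3.1 * 0.51444444 = 1.5947778 m/s. 13.66 m/s is already in m/s. Sum: 1.5947778 + 13.66 = 15.254778 m/s. 1 mile/hour = 0.44704 m/s, so 15.254778 m/s = 15.254778 / 0.44704 = 34.123966 mile/hour ≈ 34.12 mile/hour (4 s.f.). Final answer: 34.12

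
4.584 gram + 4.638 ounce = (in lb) 1 gram = 0.001 kg, so 4.584 gram = 4.584 * 0.001 = 0.004584 kg. 1 ounce = 0.028349523 kg, so 4.638 ounce = 4.638 * 0.028349523 = 0.13148509 kg. Sum: 0.004584 + 0.13148509 = 0.13606909 kg. 1 lb = 0.45359237 kg, so 0.13606909 kg = 0.13606909 / 0.45359237 = 0.29998099 lb ≈ 0.3 lb (4 s.f.). Final answer: 0.3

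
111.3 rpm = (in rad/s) 11.66. Check: 1 rpm = 0.10471976 rad/s, so 111.3 rpm = 111.3 * 0.10471976 = 11.655309 rad/s. Result: 11.655309 rad/s ≈ 11.66 rad/s (4 s.f.).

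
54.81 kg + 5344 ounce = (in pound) 54.81 kg is already in kg. 1 ounce = 0.028349523 kg, so 5344 ounce = 5344 * 0.028349523 = 151.49985 kg. Sum: 54.81 + 151.49985 = 206.30985 kg. 1 pound = 0.45359237 kg, so 206.30985 kg = 206.30985 / 0.45359237 = 454.83537 pound ≈ 454.8 pound (4 s.f.). Final answer: 454.8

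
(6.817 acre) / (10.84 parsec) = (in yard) 1 acre = 4046.8564 m^2, so 6.817 acre = 6.817 * 4046.8564 = 27587.42 m^2. 1 parsec = 3.0856776e+16 m, so 10.84 parsec = 10.84 * 3.0856776e+16 = 3.3448745e+17 m. Combine: 27587.42 m^2 / 3.3448745e+17 m = 8.2476698e-14 m. 1 yard = 0.9144 m, so 8.2476698e-14 m = 8.2476698e-14 / 0.9144 = 9.0197613e-14 yard ≈ 9.02e-14 yard (4 s.f.). Final answer: 9.02e-14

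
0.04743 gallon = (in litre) 0.1795. Check: 1 gallon = 0.0037854118 m^3, so 0.04743 gallon = 0.04743 * 0.0037854118 = 0.00017954208 m^3. 1 litre = 0.001 m^3, so 0.00017954208 m^3 = 0.00017954208 / 0.001 = 0.17954208 litre ≈ 0.1795 litre (4 s.f.).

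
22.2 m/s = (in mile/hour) 1 mile/hour = 0.44704 m/s, so 22.2 m/s = 22.2 / 0.44704 = 49.659986 mile/hour ≈ 49.66 mile/hour (4 s.f.). Final answer: 49.66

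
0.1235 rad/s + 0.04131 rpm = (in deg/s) 7.324. Check: 0.1235 rad/s is already in rad/s. 1 rpm = 0.10471976 rad/s, so 0.04131 rpm = 0.04131 * 0.10471976 = 0.0043259731 rad/s. Sum: 0.1235 + 0.0043259731 = 0.12782597 rad/s. 1 deg/s = 0.017453293 rad/s, so 0.12782597 rad/s = 0.12782597 / 0.017453293 = 7.3238888 deg/s ≈ 7.324 deg/s (4 s.f.).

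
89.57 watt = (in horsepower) 0.1201. Check: 89.57 watt = 89.57 W. 1 horsepower = 745.69987 W, so 89.57 W = 89.57 / 745.69987 = 0.12011535 horsepower ≈ 0.1201 horsepower (4 s.f.).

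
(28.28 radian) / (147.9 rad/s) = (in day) 28.28 radian = 28.28 rad. 147.9 rad/s is already in rad/s. Combine: 28.28 rad / 147.9 rad/s = 0.19121028 s. 1 day = 86400 s, so 0.19121028 s = 0.19121028 / 86400 = 2.2130819e-06 day ≈ 2.213e-06 day (4 s.f.). Final answer: 2.213e-06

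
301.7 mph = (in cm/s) 1.349e+04. Check: 1 mph = 0.44704 m/s, so 301.7 mph = 301.7 * 0.44704 = 134.87197 m/s. 1 cm/s = 0.01 m/s, so 134.87197 m/s = 134.87197 / 0.01 = 13487.197 cm/s ≈ 1.349e+04 cm/s (4 s.f.).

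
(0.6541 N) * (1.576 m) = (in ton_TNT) 0.6541 N is already in N. 1.576 m is already in m. Combine: 0.6541 N * 1.576 m = 1.0308616 J. 1 ton_TNT = 4.184e+09 J, so 1.0308616 J = 1.0308616 / 4.184e+09 = 2.4638184e-10 ton_TNT ≈ 2.464e-10 ton_TNT (4 s.f.). Final answer: 2.464e-10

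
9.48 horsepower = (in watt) 1 horsepower = 745.69987 W, so 9.48 horsepower = 9.48 * 745.69987 = 7069.2348 W. 7069.2348 W = 7069.2348 watt ≈ 7069 watt (4 s.f.). Final answer: 7069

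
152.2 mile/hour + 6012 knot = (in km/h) 1.138e+04. Check: 1 mile/hour = 0.44704 m/s, so 152.2 mile/hour = 152.2 * 0.44704 = 68.039488 m/s. 1 knot = 0.51444444 m/s, so 6012 knot = 6012 * 0.51444444 = 3092.84 m/s. Sum: 68.039488 + 3092.84 = 3160.8795 m/s. 1 km/h = 0.27777778 m/s, so 3160.8795 m/s = 3160.8795 / 0.27777778 = 11379.166 km/h ≈ 1.138e+04 km/h (4 s.f.).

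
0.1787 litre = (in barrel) 0.001124. Check: 1 litre = 0.001 m^3, so 0.1787 litre = 0.1787 * 0.001 = 0.0001787 m^3. 1 barrel = 0.15898729 m^3, so 0.0001787 m^3 = 0.0001787 / 0.15898729 = 0.0011239892 barrel ≈ 0.001124 barrel (4 s.f.).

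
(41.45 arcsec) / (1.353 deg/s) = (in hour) 1 arcsec = 4.8481368e-06 rad, so 41.45 arcsec = 41.45 * 4.8481368e-06 = 0.00020095527 rad. 1 deg/s = 0.017453293 rad/s, so 1.353 deg/s = 1.353 * 0.017453293 = 0.023614305 rad/s. Combine: 0.00020095527 rad / 0.023614305 rad/s = 0.0085098957 s. 1 hour = 3600 s, so 0.0085098957 s = 0.0085098957 / 3600 = 2.3638599e-06 hour ≈ 2.364e-06 hour (4 s.f.). Final answer: 2.364e-06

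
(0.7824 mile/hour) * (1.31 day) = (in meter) 1 mile/hour = 0.44704 m/s, so 0.7824 mile/hour = 0.7824 * 0.44704 = 0.3497641 m/s. 1 day = 86400 s, so 1.31 day = 1.31 * 86400 = 113184 s. Combine: 0.3497641 m/s * 113184 s = 39587.699 m. 39587.699 m = 39587.699 meter ≈ 3.959e+04 meter (4 s.f.). Final answer: 3.959e+04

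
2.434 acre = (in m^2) 9850. Check: 1 acre = 4046.8564 m^2, so 2.434 acre = 2.434 * 4046.8564 = 9850.0485 m^2. Result: 9850.0485 m^2 ≈ 9850 m^2 (4 s.f.).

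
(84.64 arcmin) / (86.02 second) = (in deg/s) 1 arcmin = 0.00029088821 rad, so 84.64 arcmin = 84.64 * 0.00029088821 = 0.024620778 rad. 86.02 second = 86.02 s. Combine: 0.024620778 rad / 86.02 s = 0.00028622155 rad/s. 1 deg/s = 0.017453293 rad/s, so 0.00028622155 rad/s = 0.00028622155 / 0.017453293 = 0.016399287 deg/s ≈ 0.0164 deg/s (4 s.f.). Final answer: 0.0164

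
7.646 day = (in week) 1.092. Check: 1 day = 86400 s, so 7.646 day = 7.646 * 86400 = 660614.4 s. 1 week = 604800 s, so 660614.4 s = 660614.4 / 604800 = 1.0922857 week ≈ 1.092 week (4 s.f.).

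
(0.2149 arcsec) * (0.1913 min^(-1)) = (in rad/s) 3.322e-09. Check: 1 arcsec = 4.8481368e-06 rad, so 0.2149 arcsec = 0.2149 * 4.8481368e-06 = 1.0418646e-06 rad. 1 min^(-1) = 0.016666667 Hz, so 0.1913 min^(-1) = 0.1913 * 0.016666667 = 0.0031883333 Hz. Combine: 1.0418646e-06 rad * 0.0031883333 Hz = 3.3218116e-09 rad/s. Result: 3.3218116e-09 rad/s ≈ 3.322e-09 rad/s (4 s.f.).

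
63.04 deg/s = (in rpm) 1 deg/s = 0.017453293 rad/s, so 63.04 deg/s = 63.04 * 0.017453293 = 1.1002556 rad/s. 1 rpm = 0.10471976 rad/s, so 1.1002556 rad/s = 1.1002556 / 0.10471976 = 10.506667 rpm ≈ 10.51 rpm (4 s.f.). Final answer: 10.51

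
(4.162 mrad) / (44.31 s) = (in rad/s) 9.393e-05. Check: 1 mrad = 0.001 rad, so 4.162 mrad = 4.162 * 0.001 = 0.004162 rad. 44.31 s is already in s. Combine: 0.004162 rad / 44.31 s = 9.3929136e-05 rad/s. Result: 9.3929136e-05 rad/s ≈ 9.393e-05 rad/s (4 s.f.).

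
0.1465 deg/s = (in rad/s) 0.002557. Check: 1 deg/s = 0.017453293 rad/s, so 0.1465 deg/s = 0.1465 * 0.017453293 = 0.0025569074 rad/s. Result: 0.0025569074 rad/s ≈ 0.002557 rad/s (4 s.f.).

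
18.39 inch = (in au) 1 inch = 0.0254 m, so 18.39 inch = 18.39 * 0.0254 = 0.467106 m. 1 au = 1.4959787e+11 m, so 0.467106 m = 0.467106 / 1.4959787e+11 = 3.1224108e-12 au ≈ 3.122e-12 au (4 s.f.). Final answer: 3.122e-12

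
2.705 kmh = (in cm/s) 75.14. Check: 1 kmh = 0.27777778 m/s, so 2.705 kmh = 2.705 * 0.27777778 = 0.75138889 m/s. 1 cm/s = 0.01 m/s, so 0.75138889 m/s = 0.75138889 / 0.01 = 75.138889 cm/s ≈ 75.14 cm/s (4 s.f.).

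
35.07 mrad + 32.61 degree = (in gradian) 1 mrad = 0.001 rad, so 35.07 mrad = 35.07 * 0.001 = 0.03507 rad. 1 degree = 0.017453293 rad, so 32.61 degree = 32.61 * 0.017453293 = 0.56915187 rad. Sum: 0.03507 + 0.56915187 = 0.60422187 rad. 1 gradian = 0.015707963 rad, so 0.60422187 rad = 0.60422187 / 0.015707963 = 38.465959 gradian ≈ 38.47 gradian (4 s.f.). Final answer: 38.47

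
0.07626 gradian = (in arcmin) 1 gradian = 0.015707963 rad, so 0.07626 gradian = 0.07626 * 0.015707963 = 0.0011978893 rad. 1 arcmin = 0.00029088821 rad, so 0.0011978893 rad = 0.0011978893 / 0.00029088821 = 4.11804 arcmin ≈ 4.118 arcmin (4 s.f.). Final answer: 4.118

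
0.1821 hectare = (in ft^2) 1 hectare = 10000 m^2, so 0.1821 hectare = 0.1821 * 10000 = 1821 m^2. 1 ft^2 = 0.09290304 m^2, so 1821 m^2 = 1821 / 0.09290304 = 19601.081 ft^2 ≈ 1.96e+04 ft^2 (4 s.f.). Final answer: 1.96e+04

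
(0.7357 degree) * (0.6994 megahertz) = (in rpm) 8.576e+04. Check: 1 degree = 0.017453293 rad, so 0.7357 degree = 0.7357 * 0.017453293 = 0.012840387 rad. 1 megahertz = 1000000 Hz, so 0.6994 megahertz = 0.6994 * 1000000 = 699400 Hz. Combine: 0.012840387 rad * 699400 Hz = 8980.5669 rad/s. 1 rpm = 0.10471976 rad/s, so 8980.5669 rad/s = 8980.5669 / 0.10471976 = 85758.097 rpm ≈ 8.576e+04 rpm (4 s.f.).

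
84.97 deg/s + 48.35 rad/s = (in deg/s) 2855. Check: 1 deg/s = 0.017453293 rad/s, so 84.97 deg/s = 84.97 * 0.017453293 = 1.4830063 rad/s. 48.35 rad/s is already in rad/s. Sum: 1.4830063 + 48.35 = 49.833006 rad/s. 1 deg/s = 0.017453293 rad/s, so 49.833006 rad/s = 49.833006 / 0.017453293 = 2855.2209 deg/s ≈ 2855 deg/s (4 s.f.).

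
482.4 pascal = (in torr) 3.618. Check: 482.4 pascal = 482.4 Pa. 1 torr = 133.32237 Pa, so 482.4 Pa = 482.4 / 133.32237 = 3.6182976 torr ≈ 3.618 torr (4 s.f.).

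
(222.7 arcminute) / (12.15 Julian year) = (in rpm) 1 arcminute = 0.00029088821 rad, so 222.7 arcminute = 222.7 * 0.00029088821 = 0.064780804 rad. 1 Julian year = 31557600 s, so 12.15 Julian year = 12.15 * 31557600 = 3.8342484e+08 s. Combine: 0.064780804 rad / 3.8342484e+08 s = 1.6895307e-10 rad/s. 1 rpm = 0.10471976 rad/s, so 1.6895307e-10 rad/s = 1.6895307e-10 / 0.10471976 = 1.613383e-09 rpm ≈ 1.613e-09 rpm (4 s.f.). Final answer: 1.613e-09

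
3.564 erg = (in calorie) 1 erg = 1e-07 J, so 3.564 erg = 3.564 * 1e-07 = 3.564e-07 J. 1 calorie = 4.184 J, so 3.564e-07 J = 3.564e-07 / 4.184 = 8.5181644e-08 calorie ≈ 8.518e-08 calorie (4 s.f.). Final answer: 8.518e-08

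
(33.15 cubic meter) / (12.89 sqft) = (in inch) 33.15 cubic meter = 33.15 m^3. 1 sqft = 0.09290304 m^2, so 12.89 sqft = 12.89 * 0.09290304 = 1.1975202 m^2. Combine: 33.15 m^3 / 1.1975202 m^2 = 27.682206 m. 1 inch = 0.0254 m, so 27.682206 m = 27.682206 / 0.0254 = 1089.8506 inch ≈ 1090 inch (4 s.f.). Final answer: 1090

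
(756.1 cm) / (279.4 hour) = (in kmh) 1 cm = 0.01 m, so 756.1 cm = 756.1 * 0.01 = 7.561 m. 1 hour = 3600 s, so 279.4 hour = 279.4 * 3600 = 1005840 s. Combine: 7.561 m / 1005840 s = 7.5171001e-06 m/s. 1 kmh = 0.27777778 m/s, so 7.5171001e-06 m/s = 7.5171001e-06 / 0.27777778 = 2.706156e-05 kmh ≈ 2.706e-05 kmh (4 s.f.). Final answer: 2.706e-05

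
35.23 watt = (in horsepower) 0.04724. Check: 35.23 watt = 35.23 W. 1 horsepower = 745.69987 W, so 35.23 W = 35.23 / 745.69987 = 0.047244208 horsepower ≈ 0.04724 horsepower (4 s.f.).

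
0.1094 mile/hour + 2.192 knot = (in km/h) 1 mile/hour = 0.44704 m/s, so 0.1094 mile/hour = 0.1094 * 0.44704 = 0.048906176 m/s. 1 knot = 0.51444444 m/s, so 2.192 knot = 2.192 * 0.51444444 = 1.1276622 m/s. Sum: 0.048906176 + 1.1276622 = 1.1765684 m/s. 1 km/h = 0.27777778 m/s, so 1.1765684 m/s = 1.1765684 / 0.27777778 = 4.2356462 km/h ≈ 4.236 km/h (4 s.f.). Final answer: 4.236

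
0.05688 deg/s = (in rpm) 1 deg/s = 0.017453293 rad/s, so 0.05688 deg/s = 0.05688 * 0.017453293 = 0.00099274328 rad/s. 1 rpm = 0.10471976 rad/s, so 0.00099274328 rad/s = 0.00099274328 / 0.10471976 = 0.00948 rpm. Final answer: 0.00948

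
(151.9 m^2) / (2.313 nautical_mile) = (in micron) 151.9 m^2 is already in m^2. 1 nautical_mile = 1852 m, so 2.313 nautical_mile = 2.313 * 1852 = 4283.676 m. Combine: 151.9 m^2 / 4283.676 m = 0.035460198 m. 1 micron = 1e-06 m, so 0.035460198 m = 0.035460198 / 1e-06 = 35460.198 micron ≈ 3.546e+04 micron (4 s.f.). Final answer: 3.546e+04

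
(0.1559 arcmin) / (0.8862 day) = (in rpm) 1 arcmin = 0.00029088821 rad, so 0.1559 arcmin = 0.1559 * 0.00029088821 = 4.5349472e-05 rad. 1 day = 86400 s, so 0.8862 day = 0.8862 * 86400 = 76567.68 s. Combine: 4.5349472e-05 rad / 76567.68 s = 5.9227956e-10 rad/s. 1 rpm = 0.10471976 rad/s, so 5.9227956e-10 rad/s = 5.9227956e-10 / 0.10471976 = 5.6558532e-09 rpm ≈ 5.656e-09 rpm (4 s.f.). Final answer: 5.656e-09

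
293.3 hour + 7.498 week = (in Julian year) 1 hour = 3600 s, so 293.3 hour = 293.3 * 3600 = 1055880 s. 1 week = 604800 s, so 7.498 week = 7.498 * 604800 = 4534790.4 s. Sum: 1055880 + 4534790.4 = 5590670.4 s. 1 Julian year = 31557600 s, so 5590670.4 s = 5590670.4 / 31557600 = 0.17715765 Julian year ≈ 0.1772 Julian year (4 s.f.). Final answer: 0.1772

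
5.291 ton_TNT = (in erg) 2.214e+17. Check: 1 ton_TNT = 4.184e+09 J, so 5.291 ton_TNT = 5.291 * 4.184e+09 = 2.2137544e+10 J. 1 erg = 1e-07 J, so 2.2137544e+10 J = 2.2137544e+10 / 1e-07 = 2.2137544e+17 erg ≈ 2.214e+17 erg (4 s.f.).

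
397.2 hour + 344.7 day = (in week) 51.61. Check: 1 hour = 3600 s, so 397.2 hour = 397.2 * 3600 = 1429920 s. 1 day = 86400 s, so 344.7 day = 344.7 * 86400 = 29782080 s. Sum: 1429920 + 29782080 = 31212000 s. 1 week = 604800 s, so 31212000 s = 31212000 / 604800 = 51.607143 week ≈ 51.61 week (4 s.f.).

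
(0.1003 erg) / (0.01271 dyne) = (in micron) 7.891e+04. Check: 1 erg = 1e-07 J, so 0.1003 erg = 0.1003 * 1e-07 = 1.003e-08 J. 1 dyne = 1e-05 N, so 0.01271 dyne = 0.01271 * 1e-05 = 1.271e-07 N. Combine: 1.003e-08 J / 1.271e-07 N = 0.078914241 m. 1 micron = 1e-06 m, so 0.078914241 m = 0.078914241 / 1e-06 = 78914.241 micron ≈ 7.891e+04 micron (4 s.f.).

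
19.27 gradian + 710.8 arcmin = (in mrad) 1 gradian = 0.015707963 rad, so 19.27 gradian = 19.27 * 0.015707963 = 0.30269245 rad. 1 arcmin = 0.00029088821 rad, so 710.8 arcmin = 710.8 * 0.00029088821 = 0.20676334 rad. Sum: 0.30269245 + 0.20676334 = 0.50945579 rad. 1 mrad = 0.001 rad, so 0.50945579 rad = 0.50945579 / 0.001 = 509.45579 mrad ≈ 509.5 mrad (4 s.f.). Final answer: 509.5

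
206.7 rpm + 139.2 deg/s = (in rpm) 1 rpm = 0.10471976 rad/s, so 206.7 rpm = 206.7 * 0.10471976 = 21.645573 rad/s. 1 deg/s = 0.017453293 rad/s, so 139.2 deg/s = 139.2 * 0.017453293 = 2.4294983 rad/s. Sum: 21.645573 + 2.4294983 = 24.075072 rad/s. 1 rpm = 0.10471976 rad/s, so 24.075072 rad/s = 24.075072 / 0.10471976 = 229.9 rpm. Final answer: 229.9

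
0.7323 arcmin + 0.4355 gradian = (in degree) 1 arcmin = 0.00029088821 rad, so 0.7323 arcmin = 0.7323 * 0.00029088821 = 0.00021301744 rad. 1 gradian = 0.015707963 rad, so 0.4355 gradian = 0.4355 * 0.015707963 = 0.006840818 rad. Sum: 0.00021301744 + 0.006840818 = 0.0070538354 rad. 1 degree = 0.017453293 rad, so 0.0070538354 rad = 0.0070538354 / 0.017453293 = 0.404155 degree ≈ 0.4042 degree (4 s.f.). Final answer: 0.4042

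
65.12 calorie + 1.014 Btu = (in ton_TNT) 1 calorie = 4.184 J, so 65.12 calorie = 65.12 * 4.184 = 272.46208 J. 1 Btu = 1055.0559 J, so 1.014 Btu = 1.014 * 1055.0559 = 1069.8266 J. Sum: 272.46208 + 1069.8266 = 1342.2887 J. 1 ton_TNT = 4.184e+09 J, so 1342.2887 J = 1342.2887 / 4.184e+09 = 3.208147e-07 ton_TNT ≈ 3.208e-07 ton_TNT (4 s.f.). Final answer: 3.208e-07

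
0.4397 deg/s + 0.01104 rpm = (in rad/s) 0.00883. Check: 1 deg/s = 0.017453293 rad/s, so 0.4397 deg/s = 0.4397 * 0.017453293 = 0.0076742127 rad/s. 1 rpm = 0.10471976 rad/s, so 0.01104 rpm = 0.01104 * 0.10471976 = 0.0011561061 rad/s. Sum: 0.0076742127 + 0.0011561061 = 0.0088303188 rad/s. Result: 0.0088303188 rad/s ≈ 0.00883 rad/s (4 s.f.).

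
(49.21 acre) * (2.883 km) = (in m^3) 1 acre = 4046.8564 m^2, so 49.21 acre = 49.21 * 4046.8564 = 199145.8 m^2. 1 km = 1000 m, so 2.883 km = 2.883 * 1000 = 2883 m. Combine: 199145.8 m^2 * 2883 m = 5.7413735e+08 m^3. Result: 5.7413735e+08 m^3 ≈ 5.741e+08 m^3 (4 s.f.). Final answer: 5.741e+08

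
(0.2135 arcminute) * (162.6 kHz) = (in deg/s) 1 arcminute = 0.00029088821 rad, so 0.2135 arcminute = 0.2135 * 0.00029088821 = 6.2104633e-05 rad. 1 kHz = 1000 Hz, so 162.6 kHz = 162.6 * 1000 = 162600 Hz. Combine: 6.2104633e-05 rad * 162600 Hz = 10.098213 rad/s. 1 deg/s = 0.017453293 rad/s, so 10.098213 rad/s = 10.098213 / 0.017453293 = 578.585 deg/s ≈ 578.6 deg/s (4 s.f.). Final answer: 578.6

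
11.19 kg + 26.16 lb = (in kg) 11.19 kg is already in kg. 1 lb = 0.45359237 kg, so 26.16 lb = 26.16 * 0.45359237 = 11.865976 kg. Sum: 11.19 + 11.865976 = 23.055976 kg. Result: 23.055976 kg ≈ 23.06 kg (4 s.f.). Final answer: 23.06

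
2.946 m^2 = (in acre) 1 acre = 4046.8564 m^2, so 2.946 m^2 = 2.946 / 4046.8564 = 0.00072797245 acre ≈ 0.000728 acre (4 s.f.). Final answer: 0.000728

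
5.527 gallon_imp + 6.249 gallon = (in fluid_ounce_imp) 1717. Check: 1 gallon_imp = 0.00454609 m^3, so 5.527 gallon_imp = 5.527 * 0.00454609 = 0.025126239 m^3. 1 gallon = 0.0037854118 m^3, so 6.249 gallon = 6.249 * 0.0037854118 = 0.023655038 m^3. Sum: 0.025126239 + 0.023655038 = 0.048781278 m^3. 1 fluid_ounce_imp = 2.8413063e-05 m^3, so 0.048781278 m^3 = 0.048781278 / 2.8413063e-05 = 1716.861 fluid_ounce_imp ≈ 1717 fluid_ounce_imp (4 s.f.).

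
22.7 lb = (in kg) 10.3. Check: 1 lb = 0.45359237 kg, so 22.7 lb = 22.7 * 0.45359237 = 10.296547 kg. Result: 10.296547 kg ≈ 10.3 kg (4 s.f.).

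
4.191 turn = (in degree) 1509. Check: 1 turn = 6.2831853 rad, so 4.191 turn = 4.191 * 6.2831853 = 26.33283 rad. 1 degree = 0.017453293 rad, so 26.33283 rad = 26.33283 / 0.017453293 = 1508.76 degree ≈ 1509 degree (4 s.f.).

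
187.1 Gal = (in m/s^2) 1.871. Check: 1 Gal = 0.01 m/s^2, so 187.1 Gal = 187.1 * 0.01 = 1.871 m/s^2. Result: 1.871 m/s^2.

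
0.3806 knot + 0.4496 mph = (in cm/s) 39.68. Check: 1 knot = 0.51444444 m/s, so 0.3806 knot = 0.3806 * 0.51444444 = 0.19579756 m/s. 1 mph = 0.44704 m/s, so 0.4496 mph = 0.4496 * 0.44704 = 0.20098918 m/s. Sum: 0.19579756 + 0.20098918 = 0.39678674 m/s. 1 cm/s = 0.01 m/s, so 0.39678674 m/s = 0.39678674 / 0.01 = 39.678674 cm/s ≈ 39.68 cm/s (4 s.f.).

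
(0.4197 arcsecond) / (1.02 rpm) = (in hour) 5.292e-09. Check: 1 arcsecond = 4.8481368e-06 rad, so 0.4197 arcsecond = 0.4197 * 4.8481368e-06 = 2.034763e-06 rad. 1 rpm = 0.10471976 rad/s, so 1.02 rpm = 1.02 * 0.10471976 = 0.10681415 rad/s. Combine: 2.034763e-06 rad / 0.10681415 rad/s = 1.9049564e-05 s. 1 hour = 3600 s, so 1.9049564e-05 s = 1.9049564e-05 / 3600 = 5.2915456e-09 hour ≈ 5.292e-09 hour (4 s.f.).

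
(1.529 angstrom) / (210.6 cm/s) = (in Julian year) 1 angstrom = 1e-10 m, so 1.529 angstrom = 1.529 * 1e-10 = 1.529e-10 m. 1 cm/s = 0.01 m/s, so 210.6 cm/s = 210.6 * 0.01 = 2.106 m/s. Combine: 1.529e-10 m / 2.106 m/s = 7.2602089e-11 s. 1 Julian year = 31557600 s, so 7.2602089e-11 s = 7.2602089e-11 / 31557600 = 2.3006214e-18 Julian year ≈ 2.301e-18 Julian year (4 s.f.). Final answer: 2.301e-18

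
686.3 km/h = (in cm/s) 1.906e+04. Check: 1 km/h = 0.27777778 m/s, so 686.3 km/h = 686.3 * 0.27777778 = 190.63889 m/s. 1 cm/s = 0.01 m/s, so 190.63889 m/s = 190.63889 / 0.01 = 19063.889 cm/s ≈ 1.906e+04 cm/s (4 s.f.).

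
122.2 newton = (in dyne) 1.222e+07. Check: 122.2 newton = 122.2 N. 1 dyne = 1e-05 N, so 122.2 N = 122.2 / 1e-05 = 12220000 dyne ≈ 1.222e+07 dyne (4 s.f.).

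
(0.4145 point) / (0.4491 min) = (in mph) 1 point = 0.00035277778 m, so 0.4145 point = 0.4145 * 0.00035277778 = 0.00014622639 m. 1 min = 60 s, so 0.4491 min = 0.4491 * 60 = 26.946 s. Combine: 0.00014622639 m / 26.946 s = 5.4266455e-06 m/s. 1 mph = 0.44704 m/s, so 5.4266455e-06 m/s = 5.4266455e-06 / 0.44704 = 1.213906e-05 mph ≈ 1.214e-05 mph (4 s.f.). Final answer: 1.214e-05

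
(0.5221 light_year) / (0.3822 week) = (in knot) 1 light_year = 9.4607305e+15 m, so 0.5221 light_year = 0.5221 * 9.4607305e+15 = 4.9394474e+15 m. 1 week = 604800 s, so 0.3822 week = 0.3822 * 604800 = 231154.56 s. Combine: 4.9394474e+15 m / 231154.56 s = 2.1368592e+10 m/s. 1 knot = 0.51444444 m/s, so 2.1368592e+10 m/s = 2.1368592e+10 / 0.51444444 = 4.1537219e+10 knot ≈ 4.154e+10 knot (4 s.f.). Final answer: 4.154e+10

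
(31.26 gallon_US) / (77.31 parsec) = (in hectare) 1 gallon_US = 0.0037854118 m^3, so 31.26 gallon_US = 31.26 * 0.0037854118 = 0.11833197 m^3. 1 parsec = 3.0856776e+16 m, so 77.31 parsec = 77.31 * 3.0856776e+16 = 2.3855373e+18 m. Combine: 0.11833197 m^3 / 2.3855373e+18 m = 4.9603907e-20 m^2. 1 hectare = 10000 m^2, so 4.9603907e-20 m^2 = 4.9603907e-20 / 10000 = 4.9603907e-24 hectare ≈ 4.96e-24 hectare (4 s.f.). Final answer: 4.96e-24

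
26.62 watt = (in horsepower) 26.62 watt = 26.62 W. 1 horsepower = 745.69987 W, so 26.62 W = 26.62 / 745.69987 = 0.035698008 horsepower ≈ 0.0357 horsepower (4 s.f.). Final answer: 0.0357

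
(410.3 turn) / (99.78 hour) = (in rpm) 0.06853. Check: 1 turn = 6.2831853 rad, so 410.3 turn = 410.3 * 6.2831853 = 2577.9909 rad. 1 hour = 3600 s, so 99.78 hour = 99.78 * 3600 = 359208 s. Combine: 2577.9909 rad / 359208 s = 0.007176875 rad/s. 1 rpm = 0.10471976 rad/s, so 0.007176875 rad/s = 0.007176875 / 0.10471976 = 0.068534108 rpm ≈ 0.06853 rpm (4 s.f.).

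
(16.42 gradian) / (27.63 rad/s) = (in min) 0.0001556. Check: 1 gradian = 0.015707963 rad, so 16.42 gradian = 16.42 * 0.015707963 = 0.25792476 rad. 27.63 rad/s is already in rad/s. Combine: 0.25792476 rad / 27.63 rad/s = 0.0093349532 s. 1 min = 60 s, so 0.0093349532 s = 0.0093349532 / 60 = 0.00015558255 min ≈ 0.0001556 min (4 s.f.).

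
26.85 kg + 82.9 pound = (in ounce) 26.85 kg is already in kg. 1 pound = 0.45359237 kg, so 82.9 pound = 82.9 * 0.45359237 = 37.602807 kg. Sum: 26.85 + 37.602807 = 64.452807 kg. 1 ounce = 0.028349523 kg, so 64.452807 kg = 64.452807 / 0.028349523 = 2273.5059 ounce ≈ 2274 ounce (4 s.f.). Final answer: 2274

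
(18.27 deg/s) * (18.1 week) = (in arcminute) 1 deg/s = 0.017453293 rad/s, so 18.27 deg/s = 18.27 * 0.017453293 = 0.31887165 rad/s. 1 week = 604800 s, so 18.1 week = 18.1 * 604800 = 10946880 s. Combine: 0.31887165 rad/s * 10946880 s = 3490649.7 rad. 1 arcminute = 0.00029088821 rad, so 3490649.7 rad = 3490649.7 / 0.00029088821 = 1.199997e+10 arcminute ≈ 1.2e+10 arcminute (4 s.f.). Final answer: 1.2e+10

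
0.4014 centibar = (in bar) 1 centibar = 1000 Pa, so 0.4014 centibar = 0.4014 * 1000 = 401.4 Pa. 1 bar = 100000 Pa, so 401.4 Pa = 401.4 / 100000 = 0.004014 bar. Final answer: 0.004014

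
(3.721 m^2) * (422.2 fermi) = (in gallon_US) 4.15e-10. Check: 3.721 m^2 is already in m^2. 1 fermi = 1e-15 m, so 422.2 fermi = 422.2 * 1e-15 = 4.222e-13 m. Combine: 3.721 m^2 * 4.222e-13 m = 1.5710062e-12 m^3. 1 gallon_US = 0.0037854118 m^3, so 1.5710062e-12 m^3 = 1.5710062e-12 / 0.0037854118 = 4.1501593e-10 gallon_US ≈ 4.15e-10 gallon_US (4 s.f.).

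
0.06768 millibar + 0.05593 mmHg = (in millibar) 1 millibar = 100 Pa, so 0.06768 millibar = 0.06768 * 100 = 6.768 Pa. 1 mmHg = 133.32237 Pa, so 0.05593 mmHg = 0.05593 * 133.32237 = 7.4567201 Pa. Sum: 6.768 + 7.4567201 = 14.22472 Pa. 1 millibar = 100 Pa, so 14.22472 Pa = 14.22472 / 100 = 0.1422472 millibar ≈ 0.1422 millibar (4 s.f.). Final answer: 0.1422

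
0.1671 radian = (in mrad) 0.1671 radian = 0.1671 rad. 1 mrad = 0.001 rad, so 0.1671 rad = 0.1671 / 0.001 = 167.1 mrad. Final answer: 167.1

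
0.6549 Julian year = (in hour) 1 Julian year = 31557600 s, so 0.6549 Julian year = 0.6549 * 31557600 = 20667072 s. 1 hour = 3600 s, so 20667072 s = 20667072 / 3600 = 5740.8534 hour ≈ 5741 hour (4 s.f.). Final answer: 5741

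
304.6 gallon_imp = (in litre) 1385. Check: 1 gallon_imp = 0.00454609 m^3, so 304.6 gallon_imp = 304.6 * 0.00454609 = 1.384739 m^3. 1 litre = 0.001 m^3, so 1.384739 m^3 = 1.384739 / 0.001 = 1384.739 litre ≈ 1385 litre (4 s.f.).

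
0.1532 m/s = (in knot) 0.2978. Check: 1 knot = 0.51444444 m/s, so 0.1532 m/s = 0.1532 / 0.51444444 = 0.29779698 knot ≈ 0.2978 knot (4 s.f.).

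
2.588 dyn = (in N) 1 dyn = 1e-05 N, so 2.588 dyn = 2.588 * 1e-05 = 2.588e-05 N. Result: 2.588e-05 N. Final answer: 2.588e-05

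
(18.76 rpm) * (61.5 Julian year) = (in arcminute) 1 rpm = 0.10471976 rad/s, so 18.76 rpm = 18.76 * 0.10471976 = 1.9645426 rad/s. 1 Julian year = 31557600 s, so 61.5 Julian year = 61.5 * 31557600 = 1.9407924e+09 s. Combine: 1.9645426 rad/s * 1.9407924e+09 s = 3.8127694e+09 rad. 1 arcminute = 0.00029088821 rad, so 3.8127694e+09 rad = 3.8127694e+09 / 0.00029088821 = 1.3107336e+13 arcminute ≈ 1.311e+13 arcminute (4 s.f.). Final answer: 1.311e+13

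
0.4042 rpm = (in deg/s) 2.425. Check: 1 rpm = 0.10471976 rad/s, so 0.4042 rpm = 0.4042 * 0.10471976 = 0.042327725 rad/s. 1 deg/s = 0.017453293 rad/s, so 0.042327725 rad/s = 0.042327725 / 0.017453293 = 2.4252 deg/s ≈ 2.425 deg/s (4 s.f.).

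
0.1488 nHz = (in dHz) 1.488e-09. Check: 1 nHz = 1e-09 Hz, so 0.1488 nHz = 0.1488 * 1e-09 = 1.488e-10 Hz. 1 dHz = 0.1 Hz, so 1.488e-10 Hz = 1.488e-10 / 0.1 = 1.488e-09 dHz.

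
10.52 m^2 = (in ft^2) 1 ft^2 = 0.09290304 m^2, so 10.52 m^2 = 10.52 / 0.09290304 = 113.23634 ft^2 ≈ 113.2 ft^2 (4 s.f.). Final answer: 113.2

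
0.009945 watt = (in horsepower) 1.334e-05. Check: 0.009945 watt = 0.009945 W. 1 horsepower = 745.69987 W, so 0.009945 W = 0.009945 / 745.69987 = 1.3336465e-05 horsepower ≈ 1.334e-05 horsepower (4 s.f.).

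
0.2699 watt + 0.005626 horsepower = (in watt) 0.2699 watt = 0.2699 W. 1 horsepower = 745.69987 W, so 0.005626 horsepower = 0.005626 * 745.69987 = 4.1953075 W. Sum: 0.2699 + 4.1953075 = 4.4652075 W. 4.4652075 W = 4.4652075 watt ≈ 4.465 watt (4 s.f.). Final answer: 4.465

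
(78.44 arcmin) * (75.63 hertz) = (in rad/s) 1 arcmin = 0.00029088821 rad, so 78.44 arcmin = 78.44 * 0.00029088821 = 0.022817271 rad. 75.63 hertz = 75.63 Hz. Combine: 0.022817271 rad * 75.63 Hz = 1.7256702 rad/s. Result: 1.7256702 rad/s ≈ 1.726 rad/s (4 s.f.). Final answer: 1.726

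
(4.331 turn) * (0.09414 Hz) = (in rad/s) 1 turn = 6.2831853 rad, so 4.331 turn = 4.331 * 6.2831853 = 27.212476 rad. 0.09414 Hz is already in Hz. Combine: 27.212476 rad * 0.09414 Hz = 2.5617824 rad/s. Result: 2.5617824 rad/s ≈ 2.562 rad/s (4 s.f.). Final answer: 2.562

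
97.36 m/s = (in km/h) 1 km/h = 0.27777778 m/s, so 97.36 m/s = 97.36 / 0.27777778 = 350.496 km/h ≈ 350.5 km/h (4 s.f.). Final answer: 350.5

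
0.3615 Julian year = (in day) 132. Check: 1 Julian year = 31557600 s, so 0.3615 Julian year = 0.3615 * 31557600 = 11408072 s. 1 day = 86400 s, so 11408072 s = 11408072 / 86400 = 132.03788 day ≈ 132 day (4 s.f.).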